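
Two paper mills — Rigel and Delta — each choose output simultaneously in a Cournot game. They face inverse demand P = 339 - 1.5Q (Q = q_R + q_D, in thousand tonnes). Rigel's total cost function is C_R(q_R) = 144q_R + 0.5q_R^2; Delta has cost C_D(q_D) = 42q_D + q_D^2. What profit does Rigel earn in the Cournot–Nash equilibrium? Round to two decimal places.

Rigel's profit: π_R = (339 - 1.5Q)q_R - (144q_R + (1/2)q_R²). Setting ∂π_R/∂q_R = 0: 195 - 4q_R - (3/2)(q_D) = 0.
Delta's first-order condition: 297 - 5q_D - (3/2)(q_R) = 0.
Rearranging gives the reaction functions q_R = (195 - (3/2)q_D)/4 and q_D = (297 - (3/2)q_R)/5.
Solving the pair: q_R = 29.8310, q_D = 50.4507.
Price P = 339 - (3/2)·80.2817 = 218.5775.
Rigel's profit: 218.5775·29.8310 - 144·29.8310 - (1/2)·29.8310² = 1779.7754.

1779.78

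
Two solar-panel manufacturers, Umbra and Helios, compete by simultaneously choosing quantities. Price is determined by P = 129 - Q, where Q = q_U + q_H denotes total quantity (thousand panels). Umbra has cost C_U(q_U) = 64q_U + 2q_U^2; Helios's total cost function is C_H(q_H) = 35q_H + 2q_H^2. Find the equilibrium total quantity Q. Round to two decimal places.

Umbra's profit: π_U = (129 - Q)q_U - (64q_U + 2q_U²). Setting ∂π_U/∂q_U = 0: 65 - 6q_U - (q_H) = 0.
Helios's first-order condition: 94 - 6q_H - (q_U) = 0.
So q_U = (65 - q_H)/6 and q_H = (94 - q_U)/6.
Substituting one into the other gives q_U = 296/35 and q_H = 499/35.
Total output Q = 296/35 + 499/35 = 159/7.

22.71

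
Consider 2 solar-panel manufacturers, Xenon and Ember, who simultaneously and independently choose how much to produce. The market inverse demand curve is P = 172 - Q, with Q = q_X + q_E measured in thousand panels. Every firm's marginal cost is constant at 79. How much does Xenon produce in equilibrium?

Each firm earns π_i = (172 - Q)q_i - 79q_i.
Setting ∂π_i/∂q_i = 0 with rivals' quantities fixed: 93 - 2q_i - q_j = 0.
By symmetry each firm produces the same amount; substituting q_j = q_i yields q_i = 93/3 = 31.

31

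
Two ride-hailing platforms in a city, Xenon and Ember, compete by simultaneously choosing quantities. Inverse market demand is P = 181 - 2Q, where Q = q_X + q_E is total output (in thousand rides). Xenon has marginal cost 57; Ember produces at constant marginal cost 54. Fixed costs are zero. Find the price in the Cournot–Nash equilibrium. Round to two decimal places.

Xenon's profit: π_X = (181 - 2Q)q_X - (57q_X). Setting ∂π_X/∂q_X = 0: 124 - 4q_X - 2(q_E) = 0.
Ember's first-order condition: 127 - 4q_E - 2(q_X) = 0.
So q_X = (124 - 2q_E)/4 and q_E = (127 - 2q_X)/4.
Substituting one into the other gives q_X = 121/6 and q_E = 65/3.
Total output Q = 251/6, so price P = 181 - 2·(251/6) = 292/3.

97.33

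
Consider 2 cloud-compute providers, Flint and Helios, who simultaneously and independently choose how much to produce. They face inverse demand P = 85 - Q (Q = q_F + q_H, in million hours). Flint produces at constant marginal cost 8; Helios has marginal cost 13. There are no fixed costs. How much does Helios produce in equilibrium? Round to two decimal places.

22.33

Flint's profit: π_F = (85 - Q)q_F - (8q_F). Setting ∂π_F/∂q_F = 0: 77 - 2q_F - (q_H) = 0.
Helios's first-order condition: 72 - 2q_H - (q_F) = 0.
Best responses: q_F = (77 - q_H)/2, q_H = (72 - q_F)/2.
Solving the pair: q_F = 82/3, q_H = 67/3.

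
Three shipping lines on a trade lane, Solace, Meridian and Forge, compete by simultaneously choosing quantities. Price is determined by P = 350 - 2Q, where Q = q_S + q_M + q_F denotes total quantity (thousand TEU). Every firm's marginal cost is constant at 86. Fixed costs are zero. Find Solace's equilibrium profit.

A representative firm's profit is π_i = q_i(350 - 2Q) - 86q_i.
Setting ∂π_i/∂q_i = 0 with rivals' quantities fixed: 264 - 4q_i - 2·Σ_{j≠i} q_j = 0.
With identical firms every q_j equals q_i, so Σ_{j≠i} q_j = 2q_i and 264 = 8q_i, giving q_i = 33.
Price P = 350 - 2·99 = 152.
Solace's profit: (152 - 86)·33 = 2178.

2178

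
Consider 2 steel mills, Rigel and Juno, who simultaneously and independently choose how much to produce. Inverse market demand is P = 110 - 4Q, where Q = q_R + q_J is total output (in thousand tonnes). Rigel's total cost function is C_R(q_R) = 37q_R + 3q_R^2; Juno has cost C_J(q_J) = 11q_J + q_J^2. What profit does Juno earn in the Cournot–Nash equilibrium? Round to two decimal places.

Rigel's profit: π_R = (110 - 4Q)q_R - (37q_R + 3q_R²). Setting ∂π_R/∂q_R = 0: 73 - 14q_R - 4(q_J) = 0.
Juno's profit: π_J = (110 - 4Q)q_J - (11q_J + q_J²). Setting ∂π_J/∂q_J = 0: 99 - 10q_J - 4(q_R) = 0.
Rearranging gives the reaction functions q_R = (73 - 4q_J)/14 and q_J = (99 - 4q_R)/10.
Solving the pair: q_R = 167/62, q_J = 547/62.
Price P = 110 - 4·(357/31) = 1982/31.
Juno's profit: (1982/31)·(547/62) - 11·(547/62) - (547/62)² = 389.1896.

389.19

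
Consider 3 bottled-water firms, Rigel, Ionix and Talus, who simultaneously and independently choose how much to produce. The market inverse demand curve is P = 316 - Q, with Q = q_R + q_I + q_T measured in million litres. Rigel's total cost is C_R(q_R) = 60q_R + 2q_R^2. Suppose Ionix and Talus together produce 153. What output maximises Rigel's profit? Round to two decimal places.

With rivals' combined output fixed at 153, Rigel's profit is π_R = (316 - 153 - q_R)q_R - (60q_R + 2q_R²) = (163 - q_R)q_R - (60q_R + 2q_R²).
∂π_R/∂q_R = 103 - 6q_R = 0, so q_R = 103/6.

17.17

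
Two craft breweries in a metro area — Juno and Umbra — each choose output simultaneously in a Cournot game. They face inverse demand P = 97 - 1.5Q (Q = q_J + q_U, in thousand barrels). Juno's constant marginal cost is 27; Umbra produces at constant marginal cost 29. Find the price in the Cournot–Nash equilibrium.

51

Juno's profit: π_J = (97 - 1.5Q)q_J - (27q_J). Setting ∂π_J/∂q_J = 0: 70 - 3q_J - (3/2)(q_U) = 0.
Umbra's profit: π_U = (97 - 1.5Q)q_U - (29q_U). Setting ∂π_U/∂q_U = 0: 68 - 3q_U - (3/2)(q_J) = 0.
So q_J = (70 - (3/2)q_U)/3 and q_U = (68 - (3/2)q_J)/3.
Solving the pair: q_J = 16, q_U = 44/3.
Total output Q = 92/3, so price P = 97 - (3/2)·(92/3) = 51.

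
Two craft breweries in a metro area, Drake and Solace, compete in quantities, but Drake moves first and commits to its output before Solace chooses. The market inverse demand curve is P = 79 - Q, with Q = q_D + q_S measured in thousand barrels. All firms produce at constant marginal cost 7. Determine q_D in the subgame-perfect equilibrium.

36

The follower Solace best-responds to any q_D: π_S = (79 - Q)q_S - 7q_S.
Follower FOC: 72 - q_D - 2q_S = 0, so q_S(q_D) = (72 - q_D)/2.
The leader anticipates this reaction. Substituting into P = 79 - Q gives P = 43 - (1/2)q_D, so π_D = (43 - (1/2)q_D)q_D - 7q_D.
The leader's first-order condition 36 - q_D = 0 yields q_D = 36.
Then q_S = (72 - 36)/2 = 18.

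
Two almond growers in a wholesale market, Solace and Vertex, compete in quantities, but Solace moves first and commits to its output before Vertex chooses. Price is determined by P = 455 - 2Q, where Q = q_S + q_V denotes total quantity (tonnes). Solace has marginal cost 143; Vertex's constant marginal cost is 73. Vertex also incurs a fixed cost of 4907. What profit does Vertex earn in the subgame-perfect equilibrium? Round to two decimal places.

3608.13

Solve by backward induction. Given q_S, the follower Vertex maximises π_V = (455 - 2q_S - 2q_V)q_V - 73q_V.
∂π_V/∂q_V = 382 - 2q_S - 4q_V = 0 gives the reaction function q_V = (382 - 2q_S)/4.
The leader anticipates this reaction. Substituting into P = 455 - 2Q gives P = 264 - q_S, so π_S = (264 - q_S)q_S - 143q_S.
The leader's first-order condition 121 - 2q_S = 0 yields q_S = 121/2.
Then q_V = (382 - 2·(121/2))/4 = 261/4.
Price P = 455 - 2·(503/4) = 407/2.
Vertex's profit: (407/2 - 73)·(261/4) - 4907 = 3608.1250.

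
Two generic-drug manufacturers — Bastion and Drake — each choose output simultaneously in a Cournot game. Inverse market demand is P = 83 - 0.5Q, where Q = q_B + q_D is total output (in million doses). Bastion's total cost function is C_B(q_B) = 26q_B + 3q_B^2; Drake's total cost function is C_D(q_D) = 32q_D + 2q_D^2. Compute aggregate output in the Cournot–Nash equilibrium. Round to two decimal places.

16.92

Bastion's profit: π_B = (83 - 0.5Q)q_B - (26q_B + 3q_B²). Setting ∂π_B/∂q_B = 0: 57 - 7q_B - (1/2)(q_D) = 0.
Drake's first-order condition: 51 - 5q_D - (1/2)(q_B) = 0.
Best responses: q_B = (57 - (1/2)q_D)/7, q_D = (51 - (1/2)q_B)/5.
Substituting one into the other gives q_B = 1038/139 and q_D = 1314/139.
Total output Q = 1038/139 + 1314/139 = 16.9209.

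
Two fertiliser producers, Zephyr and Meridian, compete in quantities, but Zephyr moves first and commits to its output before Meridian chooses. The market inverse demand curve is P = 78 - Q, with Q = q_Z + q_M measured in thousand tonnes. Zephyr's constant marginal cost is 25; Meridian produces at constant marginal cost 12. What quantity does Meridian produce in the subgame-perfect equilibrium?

Solve by backward induction. Given q_Z, the follower Meridian maximises π_M = (78 - q_Z - q_M)q_M - 12q_M.
∂π_M/∂q_M = 66 - q_Z - 2q_M = 0 gives the reaction function q_M = (66 - q_Z)/2.
Zephyr substitutes q_M(q_Z) into its own profit: π_Z = q_Z(78 - q_Z - (66 - q_Z)/2) - 25q_Z = (45 - (1/2)q_Z)q_Z - 25q_Z.
The leader's first-order condition 20 - q_Z = 0 yields q_Z = 20.
Then q_M = (66 - 20)/2 = 23.

23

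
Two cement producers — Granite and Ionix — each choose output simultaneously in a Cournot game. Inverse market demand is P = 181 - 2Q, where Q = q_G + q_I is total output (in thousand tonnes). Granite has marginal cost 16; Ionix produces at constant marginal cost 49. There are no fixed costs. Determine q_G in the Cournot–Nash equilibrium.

33

Granite's profit: π_G = (181 - 2Q)q_G - (16q_G). Setting ∂π_G/∂q_G = 0: 165 - 4q_G - 2(q_I) = 0.
Ionix's first-order condition: 132 - 4q_I - 2(q_G) = 0.
Rearranging gives the reaction functions q_G = (165 - 2q_I)/4 and q_I = (132 - 2q_G)/4.
Substituting one into the other gives q_G = 33 and q_I = 33/2.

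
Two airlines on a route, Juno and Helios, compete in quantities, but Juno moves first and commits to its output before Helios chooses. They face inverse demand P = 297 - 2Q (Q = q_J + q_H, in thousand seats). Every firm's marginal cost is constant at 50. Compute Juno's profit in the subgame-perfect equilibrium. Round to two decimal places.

Solve by backward induction. Given q_J, the follower Helios maximises π_H = (297 - 2q_J - 2q_H)q_H - 50q_H.
Follower FOC: 247 - 2q_J - 4q_H = 0, so q_H(q_J) = (247 - 2q_J)/4.
The leader anticipates this reaction. Substituting into P = 297 - 2Q gives P = 347/2 - q_J, so π_J = (347/2 - q_J)q_J - 50q_J.
Leader FOC: 247/2 - 2q_J = 0, so q_J = 247/4.
Then q_H = (247 - 2·(247/4))/4 = 247/8.
Price P = 297 - 2·(741/8) = 447/4.
Juno's profit: (447/4 - 50)·(247/4) = 3813.0625.

3813.06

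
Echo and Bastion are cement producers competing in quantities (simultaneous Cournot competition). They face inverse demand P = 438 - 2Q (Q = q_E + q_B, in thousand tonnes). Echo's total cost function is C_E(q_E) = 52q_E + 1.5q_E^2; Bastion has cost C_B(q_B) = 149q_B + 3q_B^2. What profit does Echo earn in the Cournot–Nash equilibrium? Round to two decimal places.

Echo's profit: π_E = (438 - 2Q)q_E - (52q_E + (3/2)q_E²). Setting ∂π_E/∂q_E = 0: 386 - 7q_E - 2(q_B) = 0.
Bastion's profit: π_B = (438 - 2Q)q_B - (149q_B + 3q_B²). Setting ∂π_B/∂q_B = 0: 289 - 10q_B - 2(q_E) = 0.
Best responses: q_E = (386 - 2q_B)/7, q_B = (289 - 2q_E)/10.
Substituting one into the other gives q_E = 547/11 and q_B = 417/22.
Price P = 438 - 2·(1511/22) = 300.6364.
Echo's profit: 300.6364·(547/11) - 52·(547/11) - (3/2)(547/11)² = 8654.8058.

8654.81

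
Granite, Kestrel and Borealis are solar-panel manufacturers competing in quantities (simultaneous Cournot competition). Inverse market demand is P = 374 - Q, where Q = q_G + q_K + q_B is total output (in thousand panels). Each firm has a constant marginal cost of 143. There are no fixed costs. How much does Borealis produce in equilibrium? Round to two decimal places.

57.75

Each firm earns π_i = (374 - Q)q_i - 143q_i.
First-order condition (treating rivals' output as given): 231 - 2q_i - Σ_{j≠i} q_j = 0.
With identical firms every q_j equals q_i, so Σ_{j≠i} q_j = 2q_i and 231 = 4q_i, giving q_i = 231/4.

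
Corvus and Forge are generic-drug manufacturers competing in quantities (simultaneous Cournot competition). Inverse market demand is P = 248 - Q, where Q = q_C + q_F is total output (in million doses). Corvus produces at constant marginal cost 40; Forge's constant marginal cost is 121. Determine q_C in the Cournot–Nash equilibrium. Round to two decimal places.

Corvus's profit: π_C = (248 - Q)q_C - (40q_C). Setting ∂π_C/∂q_C = 0: 208 - 2q_C - (q_F) = 0.
Forge's first-order condition: 127 - 2q_F - (q_C) = 0.
Best responses: q_C = (208 - q_F)/2, q_F = (127 - q_C)/2.
Substituting one into the other gives q_C = 289/3 and q_F = 46/3.

96.33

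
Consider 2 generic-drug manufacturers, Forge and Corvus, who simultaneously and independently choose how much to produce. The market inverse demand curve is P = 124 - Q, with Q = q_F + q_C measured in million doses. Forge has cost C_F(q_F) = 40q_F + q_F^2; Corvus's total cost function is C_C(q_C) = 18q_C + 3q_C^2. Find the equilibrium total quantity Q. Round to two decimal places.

Forge's profit: π_F = (124 - Q)q_F - (40q_F + q_F²). Setting ∂π_F/∂q_F = 0: 84 - 4q_F - (q_C) = 0.
Corvus's first-order condition: 106 - 8q_C - (q_F) = 0.
Rearranging gives the reaction functions q_F = (84 - q_C)/4 and q_C = (106 - q_F)/8.
Solving the pair: q_F = 566/31, q_C = 340/31.
Total output Q = 566/31 + 340/31 = 906/31.

29.23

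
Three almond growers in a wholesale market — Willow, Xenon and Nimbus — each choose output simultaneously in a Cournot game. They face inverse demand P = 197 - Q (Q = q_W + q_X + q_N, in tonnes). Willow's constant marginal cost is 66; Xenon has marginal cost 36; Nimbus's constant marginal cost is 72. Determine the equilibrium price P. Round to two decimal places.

92.75

Willow's profit: π_W = (197 - Q)q_W - (66q_W). Setting ∂π_W/∂q_W = 0: 131 - 2q_W - (q_X + q_N) = 0.
Xenon's profit: π_X = (197 - Q)q_X - (36q_X). Setting ∂π_X/∂q_X = 0: 161 - 2q_X - (q_W + q_N) = 0.
Nimbus's first-order condition: 125 - 2q_N - (q_W + q_X) = 0.
Summing all 3 equations gives 417 − 4Q = 0, hence Q = 417/4.
Back-substituting: q_W = (131 − 417/4) = 107/4, q_X = (161 − 417/4) = 227/4, q_N = (125 − 417/4) = 83/4.
Total output Q = 417/4, so price P = 197 - 417/4 = 371/4.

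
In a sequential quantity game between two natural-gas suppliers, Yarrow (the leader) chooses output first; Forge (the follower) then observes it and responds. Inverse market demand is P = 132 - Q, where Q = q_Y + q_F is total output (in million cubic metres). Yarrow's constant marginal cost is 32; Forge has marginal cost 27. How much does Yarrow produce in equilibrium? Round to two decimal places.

47.50

Solve by backward induction. Given q_Y, the follower Forge maximises π_F = (132 - q_Y - q_F)q_F - 27q_F.
Setting the follower's marginal profit to zero, 105 - q_Y - 2q_F = 0, i.e. q_F = (105 - q_Y)/2.
The leader anticipates this reaction. Substituting into P = 132 - Q gives P = 159/2 - (1/2)q_Y, so π_Y = (159/2 - (1/2)q_Y)q_Y - 32q_Y.
Maximising: ∂π_Y/∂q_Y = 95/2 - q_Y = 0, giving q_Y = 95/2.
Then q_F = (105 - 95/2)/2 = 115/4.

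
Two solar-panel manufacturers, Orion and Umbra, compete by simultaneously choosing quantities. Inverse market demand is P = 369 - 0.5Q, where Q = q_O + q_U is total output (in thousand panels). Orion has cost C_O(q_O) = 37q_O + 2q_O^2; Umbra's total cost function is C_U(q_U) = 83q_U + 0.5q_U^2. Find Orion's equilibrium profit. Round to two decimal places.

Orion's profit: π_O = (369 - 0.5Q)q_O - (37q_O + 2q_O²). Setting ∂π_O/∂q_O = 0: 332 - 5q_O - (1/2)(q_U) = 0.
Umbra's profit: π_U = (369 - 0.5Q)q_U - (83q_U + (1/2)q_U²). Setting ∂π_U/∂q_U = 0: 286 - 2q_U - (1/2)(q_O) = 0.
Best responses: q_O = (332 - (1/2)q_U)/5, q_U = (286 - (1/2)q_O)/2.
Substituting one into the other gives q_O = 53.4359 and q_U = 129.6410.
Price P = 369 - (1/2)·183.0769 = 277.4615.
Orion's profit: 277.4615·53.4359 - 37·53.4359 - 2·53.4359² = 7138.4878.

7138.49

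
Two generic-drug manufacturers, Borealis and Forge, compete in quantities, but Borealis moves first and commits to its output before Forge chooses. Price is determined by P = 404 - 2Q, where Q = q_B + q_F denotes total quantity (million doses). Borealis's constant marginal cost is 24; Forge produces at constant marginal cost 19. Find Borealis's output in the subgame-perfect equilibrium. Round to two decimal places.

93.75

The follower Forge best-responds to any q_B: π_F = (404 - 2Q)q_F - 19q_F.
Follower FOC: 385 - 2q_B - 4q_F = 0, so q_F(q_B) = (385 - 2q_B)/4.
Borealis substitutes q_F(q_B) into its own profit: π_B = q_B(404 - 2q_B - (385 - 2q_B)/2) - 24q_B = (423/2 - q_B)q_B - 24q_B.
Maximising: ∂π_B/∂q_B = 375/2 - 2q_B = 0, giving q_B = 375/4.
Then q_F = (385 - 2·(375/4))/4 = 395/8.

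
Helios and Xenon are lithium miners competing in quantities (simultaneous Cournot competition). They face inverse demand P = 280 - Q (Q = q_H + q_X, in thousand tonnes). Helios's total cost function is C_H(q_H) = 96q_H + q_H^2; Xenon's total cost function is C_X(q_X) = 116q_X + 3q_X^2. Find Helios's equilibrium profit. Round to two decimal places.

Helios's profit: π_H = (280 - Q)q_H - (96q_H + q_H²). Setting ∂π_H/∂q_H = 0: 184 - 4q_H - (q_X) = 0.
Xenon's first-order condition: 164 - 8q_X - (q_H) = 0.
Best responses: q_H = (184 - q_X)/4, q_X = (164 - q_H)/8.
Solving the pair: q_H = 1308/31, q_X = 472/31.
Price P = 280 - 1780/31 = 222.5806.
Helios's profit: 222.5806·(1308/31) - 96·(1308/31) - (1308/31)² = 3560.5911.

3560.59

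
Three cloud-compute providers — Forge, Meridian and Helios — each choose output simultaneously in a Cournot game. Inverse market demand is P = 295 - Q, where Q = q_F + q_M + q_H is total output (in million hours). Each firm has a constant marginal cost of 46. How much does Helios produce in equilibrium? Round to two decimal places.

Each firm earns π_i = (295 - Q)q_i - 46q_i.
Setting ∂π_i/∂q_i = 0 with rivals' quantities fixed: 249 - 2q_i - Σ_{j≠i} q_j = 0.
By symmetry each firm produces the same amount; substituting Σ_{j≠i} q_j = 2q_i yields q_i = 249/4.

62.25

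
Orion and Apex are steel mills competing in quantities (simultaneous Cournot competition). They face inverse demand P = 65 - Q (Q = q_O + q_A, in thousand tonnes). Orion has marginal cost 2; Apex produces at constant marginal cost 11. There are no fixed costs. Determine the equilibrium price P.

Orion's profit: π_O = (65 - Q)q_O - (2q_O). Setting ∂π_O/∂q_O = 0: 63 - 2q_O - (q_A) = 0.
Apex's profit: π_A = (65 - Q)q_A - (11q_A). Setting ∂π_A/∂q_A = 0: 54 - 2q_A - (q_O) = 0.
Best responses: q_O = (63 - q_A)/2, q_A = (54 - q_O)/2.
Solving the pair: q_O = 24, q_A = 15.
Total output Q = 39, so price P = 65 - 39 = 26.

26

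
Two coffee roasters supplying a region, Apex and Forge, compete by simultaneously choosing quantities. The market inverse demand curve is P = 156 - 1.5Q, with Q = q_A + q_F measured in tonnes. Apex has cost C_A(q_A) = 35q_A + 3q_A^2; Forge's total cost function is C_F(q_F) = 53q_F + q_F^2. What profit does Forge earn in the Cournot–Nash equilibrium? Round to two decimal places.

760.26

Apex's profit: π_A = (156 - 1.5Q)q_A - (35q_A + 3q_A²). Setting ∂π_A/∂q_A = 0: 121 - 9q_A - (3/2)(q_F) = 0.
Forge's first-order condition: 103 - 5q_F - (3/2)(q_A) = 0.
Best responses: q_A = (121 - (3/2)q_F)/9, q_F = (103 - (3/2)q_A)/5.
Substituting one into the other gives q_A = 1802/171 and q_F = 994/57.
Price P = 156 - (3/2)·27.9766 = 114.0351.
Forge's profit: 114.0351·(994/57) - 53·(994/57) - (994/57)² = 760.2616.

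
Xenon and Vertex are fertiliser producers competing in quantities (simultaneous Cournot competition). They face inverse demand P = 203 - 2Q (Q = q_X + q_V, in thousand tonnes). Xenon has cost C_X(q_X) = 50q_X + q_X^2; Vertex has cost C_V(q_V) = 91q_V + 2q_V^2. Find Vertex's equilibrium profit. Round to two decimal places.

276.77

Xenon's profit: π_X = (203 - 2Q)q_X - (50q_X + q_X²). Setting ∂π_X/∂q_X = 0: 153 - 6q_X - 2(q_V) = 0.
Vertex's profit: π_V = (203 - 2Q)q_V - (91q_V + 2q_V²). Setting ∂π_V/∂q_V = 0: 112 - 8q_V - 2(q_X) = 0.
Best responses: q_X = (153 - 2q_V)/6, q_V = (112 - 2q_X)/8.
Solving the pair: q_X = 250/11, q_V = 183/22.
Price P = 203 - 2·(683/22) = 1550/11.
Vertex's profit: (1550/11)·(183/22) - 91·(183/22) - 2(183/22)² = 276.7686.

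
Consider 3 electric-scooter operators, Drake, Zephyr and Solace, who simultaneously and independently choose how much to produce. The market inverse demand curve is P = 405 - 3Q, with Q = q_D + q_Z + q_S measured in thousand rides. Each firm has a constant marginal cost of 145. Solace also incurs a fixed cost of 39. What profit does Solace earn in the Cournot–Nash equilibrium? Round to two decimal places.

A representative firm's profit is π_i = q_i(405 - 3Q) - 145q_i.
First-order condition (treating rivals' output as given): 260 - 6q_i - 3·Σ_{j≠i} q_j = 0.
By symmetry each firm produces the same amount; substituting Σ_{j≠i} q_j = 2q_i yields q_i = 260/12 = 65/3.
Price P = 405 - 3·65 = 210.
Solace's profit: (210 - 145)·(65/3) - 39 = 1369.3333.

1369.33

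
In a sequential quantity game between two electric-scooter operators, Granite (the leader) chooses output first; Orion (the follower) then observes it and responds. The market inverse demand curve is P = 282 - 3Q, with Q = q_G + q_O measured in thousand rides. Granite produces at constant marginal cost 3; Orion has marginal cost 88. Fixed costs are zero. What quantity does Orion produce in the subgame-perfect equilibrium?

The follower Orion best-responds to any q_G: π_O = (282 - 3Q)q_O - 88q_O.
∂π_O/∂q_O = 194 - 3q_G - 6q_O = 0 gives the reaction function q_O = (194 - 3q_G)/6.
The leader anticipates this reaction. Substituting into P = 282 - 3Q gives P = 185 - (3/2)q_G, so π_G = (185 - (3/2)q_G)q_G - 3q_G.
Leader FOC: 182 - 3q_G = 0, so q_G = 182/3.
Then q_O = (194 - 3·(182/3))/6 = 2.

2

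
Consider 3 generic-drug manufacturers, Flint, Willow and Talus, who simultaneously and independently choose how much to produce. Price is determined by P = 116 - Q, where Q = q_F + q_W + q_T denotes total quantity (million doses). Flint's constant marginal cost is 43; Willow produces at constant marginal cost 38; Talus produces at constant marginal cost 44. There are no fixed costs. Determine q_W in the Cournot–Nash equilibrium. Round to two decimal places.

22.25

Flint's profit: π_F = (116 - Q)q_F - (43q_F). Setting ∂π_F/∂q_F = 0: 73 - 2q_F - (q_W + q_T) = 0.
Willow's first-order condition: 78 - 2q_W - (q_F + q_T) = 0.
Talus's profit: π_T = (116 - Q)q_T - (44q_T). Setting ∂π_T/∂q_T = 0: 72 - 2q_T - (q_F + q_W) = 0.
Summing all 3 equations gives 223 − 4Q = 0, hence Q = 223/4.
Back-substituting: q_F = (73 − 223/4) = 69/4, q_W = (78 − 223/4) = 89/4, q_T = (72 − 223/4) = 65/4.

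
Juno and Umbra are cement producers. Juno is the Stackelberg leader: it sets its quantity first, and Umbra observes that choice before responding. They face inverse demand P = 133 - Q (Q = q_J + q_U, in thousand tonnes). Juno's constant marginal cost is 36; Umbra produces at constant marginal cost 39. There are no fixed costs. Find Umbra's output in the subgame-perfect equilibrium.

22

Solve by backward induction. Given q_J, the follower Umbra maximises π_U = (133 - q_J - q_U)q_U - 39q_U.
Follower FOC: 94 - q_J - 2q_U = 0, so q_U(q_J) = (94 - q_J)/2.
Juno substitutes q_U(q_J) into its own profit: π_J = q_J(133 - q_J - (94 - q_J)/2) - 36q_J = (86 - (1/2)q_J)q_J - 36q_J.
Leader FOC: 50 - q_J = 0, so q_J = 50.
Then q_U = (94 - 50)/2 = 22.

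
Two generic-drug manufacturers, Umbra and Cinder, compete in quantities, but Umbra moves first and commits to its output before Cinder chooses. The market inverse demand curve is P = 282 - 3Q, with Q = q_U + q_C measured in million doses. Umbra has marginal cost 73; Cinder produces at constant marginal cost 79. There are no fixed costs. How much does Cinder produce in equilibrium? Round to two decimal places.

The follower Cinder best-responds to any q_U: π_C = (282 - 3Q)q_C - 79q_C.
Setting the follower's marginal profit to zero, 203 - 3q_U - 6q_C = 0, i.e. q_C = (203 - 3q_U)/6.
Umbra substitutes q_C(q_U) into its own profit: π_U = q_U(282 - 3q_U - (203 - 3q_U)/2) - 73q_U = (361/2 - (3/2)q_U)q_U - 73q_U.
The leader's first-order condition 215/2 - 3q_U = 0 yields q_U = 215/6.
Then q_C = (203 - 3·(215/6))/6 = 191/12.

15.92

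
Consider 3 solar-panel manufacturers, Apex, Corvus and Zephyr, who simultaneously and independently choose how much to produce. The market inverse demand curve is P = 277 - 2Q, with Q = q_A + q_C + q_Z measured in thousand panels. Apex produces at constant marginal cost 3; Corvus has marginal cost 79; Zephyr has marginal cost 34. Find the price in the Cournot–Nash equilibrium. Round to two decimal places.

98.25

Apex's profit: π_A = (277 - 2Q)q_A - (3q_A). Setting ∂π_A/∂q_A = 0: 274 - 4q_A - 2(q_C + q_Z) = 0.
Corvus's first-order condition: 198 - 4q_C - 2(q_A + q_Z) = 0.
Zephyr's profit: π_Z = (277 - 2Q)q_Z - (34q_Z). Setting ∂π_Z/∂q_Z = 0: 243 - 4q_Z - 2(q_A + q_C) = 0.
Adding the 3 conditions: 715 − 4Q − 4Q = 0, i.e. Q = 715/8.
Back-substituting: q_A = (274 − 715/4)/2 = 381/8, q_C = (198 − 715/4)/2 = 77/8, q_Z = (243 − 715/4)/2 = 257/8.
Total output Q = 715/8, so price P = 277 - 2·(715/8) = 393/4.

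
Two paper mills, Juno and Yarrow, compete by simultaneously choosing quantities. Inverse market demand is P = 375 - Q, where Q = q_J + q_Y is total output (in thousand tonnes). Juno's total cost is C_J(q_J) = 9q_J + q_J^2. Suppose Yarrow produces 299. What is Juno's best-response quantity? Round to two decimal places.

16.75

With the rival's output fixed at 299, Juno's profit is π_J = (375 - 299 - q_J)q_J - (9q_J + q_J²) = (76 - q_J)q_J - (9q_J + q_J²).
∂π_J/∂q_J = 67 - 4q_J = 0, so q_J = 67/4.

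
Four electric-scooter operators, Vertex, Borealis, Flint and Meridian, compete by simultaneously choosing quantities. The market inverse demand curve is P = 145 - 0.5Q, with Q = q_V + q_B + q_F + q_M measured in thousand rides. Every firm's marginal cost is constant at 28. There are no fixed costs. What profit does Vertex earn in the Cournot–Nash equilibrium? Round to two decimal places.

Each firm earns π_i = (145 - 0.5Q)q_i - 28q_i.
Setting ∂π_i/∂q_i = 0 with rivals' quantities fixed: 117 - q_i - (1/2)·Σ_{j≠i} q_j = 0.
By symmetry each firm produces the same amount; substituting Σ_{j≠i} q_j = 3q_i yields q_i = 117/(5/2) = 234/5.
Price P = 145 - (1/2)·(936/5) = 257/5.
Vertex's profit: (257/5 - 28)·(234/5) = 1095.1200.

1095.12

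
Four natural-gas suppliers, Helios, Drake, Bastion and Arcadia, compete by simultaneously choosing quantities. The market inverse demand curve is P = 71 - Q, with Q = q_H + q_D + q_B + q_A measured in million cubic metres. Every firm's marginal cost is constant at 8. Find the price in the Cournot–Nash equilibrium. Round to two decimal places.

20.60

A representative firm's profit is π_i = q_i(71 - Q) - 8q_i.
Setting ∂π_i/∂q_i = 0 with rivals' quantities fixed: 63 - 2q_i - Σ_{j≠i} q_j = 0.
By symmetry each firm produces the same amount; substituting Σ_{j≠i} q_j = 3q_i yields q_i = 63/5.
Total output Q = 252/5, so price P = 71 - 252/5 = 103/5.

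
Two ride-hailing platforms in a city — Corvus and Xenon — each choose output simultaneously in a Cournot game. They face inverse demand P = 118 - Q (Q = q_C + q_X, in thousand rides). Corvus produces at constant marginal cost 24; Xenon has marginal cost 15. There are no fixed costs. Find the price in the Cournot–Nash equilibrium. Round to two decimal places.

Corvus's profit: π_C = (118 - Q)q_C - (24q_C). Setting ∂π_C/∂q_C = 0: 94 - 2q_C - (q_X) = 0.
Xenon's profit: π_X = (118 - Q)q_X - (15q_X). Setting ∂π_X/∂q_X = 0: 103 - 2q_X - (q_C) = 0.
Rearranging gives the reaction functions q_C = (94 - q_X)/2 and q_X = (103 - q_C)/2.
Solving the pair: q_C = 85/3, q_X = 112/3.
Total output Q = 197/3, so price P = 118 - 197/3 = 157/3.

52.33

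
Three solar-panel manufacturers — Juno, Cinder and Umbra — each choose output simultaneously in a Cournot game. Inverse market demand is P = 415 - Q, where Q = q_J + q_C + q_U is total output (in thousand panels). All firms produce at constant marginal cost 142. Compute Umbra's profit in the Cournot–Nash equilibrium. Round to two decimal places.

Each firm earns π_i = (415 - Q)q_i - 142q_i.
First-order condition (treating rivals' output as given): 273 - 2q_i - Σ_{j≠i} q_j = 0.
By symmetry each firm produces the same amount; substituting Σ_{j≠i} q_j = 2q_i yields q_i = 273/4.
Price P = 415 - 819/4 = 841/4.
Umbra's profit: (841/4 - 142)·(273/4) = 4658.0625.

4658.06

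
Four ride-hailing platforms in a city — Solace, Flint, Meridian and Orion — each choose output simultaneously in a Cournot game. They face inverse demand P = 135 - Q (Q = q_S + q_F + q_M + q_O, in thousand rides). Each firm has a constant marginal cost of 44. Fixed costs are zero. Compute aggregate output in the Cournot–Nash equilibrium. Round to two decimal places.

72.80

A representative firm's profit is π_i = q_i(135 - Q) - 44q_i.
First-order condition (treating rivals' output as given): 91 - 2q_i - Σ_{j≠i} q_j = 0.
With identical firms every q_j equals q_i, so Σ_{j≠i} q_j = 3q_i and 91 = 5q_i, giving q_i = 91/5.
Total output Q = 91/5 + 91/5 + 91/5 + 91/5 = 364/5.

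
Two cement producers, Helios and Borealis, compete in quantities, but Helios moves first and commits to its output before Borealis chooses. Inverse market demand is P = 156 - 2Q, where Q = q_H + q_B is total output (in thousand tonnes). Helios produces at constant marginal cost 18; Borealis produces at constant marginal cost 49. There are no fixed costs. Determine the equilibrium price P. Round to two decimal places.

60.25

Solve by backward induction. Given q_H, the follower Borealis maximises π_B = (156 - 2q_H - 2q_B)q_B - 49q_B.
Follower FOC: 107 - 2q_H - 4q_B = 0, so q_B(q_H) = (107 - 2q_H)/4.
The leader anticipates this reaction. Substituting into P = 156 - 2Q gives P = 205/2 - q_H, so π_H = (205/2 - q_H)q_H - 18q_H.
The leader's first-order condition 169/2 - 2q_H = 0 yields q_H = 169/4.
Then q_B = (107 - 2·(169/4))/4 = 45/8.
Total output Q = 383/8, so price P = 156 - 2·(383/8) = 241/4.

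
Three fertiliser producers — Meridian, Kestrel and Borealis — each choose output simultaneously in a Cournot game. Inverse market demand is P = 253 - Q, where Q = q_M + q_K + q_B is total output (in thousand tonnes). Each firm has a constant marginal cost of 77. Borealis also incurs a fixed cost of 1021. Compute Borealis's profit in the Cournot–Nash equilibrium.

A representative firm's profit is π_i = q_i(253 - Q) - 77q_i.
Setting ∂π_i/∂q_i = 0 with rivals' quantities fixed: 176 - 2q_i - Σ_{j≠i} q_j = 0.
By symmetry each firm produces the same amount; substituting Σ_{j≠i} q_j = 2q_i yields q_i = 176/4 = 44.
Price P = 253 - 132 = 121.
Borealis's profit: (121 - 77)·44 - 1021 = 915.

915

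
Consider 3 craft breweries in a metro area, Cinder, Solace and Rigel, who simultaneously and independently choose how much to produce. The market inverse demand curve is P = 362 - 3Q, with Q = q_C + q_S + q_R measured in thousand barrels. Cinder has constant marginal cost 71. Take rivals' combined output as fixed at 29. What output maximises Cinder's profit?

With rivals' combined output fixed at 29, Cinder's profit is π_C = (362 - 3·29 - 3q_C)q_C - (71q_C) = (275 - 3q_C)q_C - (71q_C).
∂π_C/∂q_C = 204 - 6q_C = 0, so q_C = 34.

34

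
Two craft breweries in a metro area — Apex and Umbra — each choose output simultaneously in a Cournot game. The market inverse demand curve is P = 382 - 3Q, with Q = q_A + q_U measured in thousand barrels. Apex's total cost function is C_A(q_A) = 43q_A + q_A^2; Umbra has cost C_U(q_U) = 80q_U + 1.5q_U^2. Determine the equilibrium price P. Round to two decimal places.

Apex's profit: π_A = (382 - 3Q)q_A - (43q_A + q_A²). Setting ∂π_A/∂q_A = 0: 339 - 8q_A - 3(q_U) = 0.
Umbra's first-order condition: 302 - 9q_U - 3(q_A) = 0.
Rearranging gives the reaction functions q_A = (339 - 3q_U)/8 and q_U = (302 - 3q_A)/9.
Substituting one into the other gives q_A = 715/21 and q_U = 1399/63.
Total output Q = 56.2540, so price P = 382 - 3·56.2540 = 213.2381.

213.24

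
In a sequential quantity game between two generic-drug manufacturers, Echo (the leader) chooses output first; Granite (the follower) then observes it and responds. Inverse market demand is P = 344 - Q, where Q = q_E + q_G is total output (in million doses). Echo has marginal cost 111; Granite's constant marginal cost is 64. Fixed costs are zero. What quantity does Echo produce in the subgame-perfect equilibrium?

Solve by backward induction. Given q_E, the follower Granite maximises π_G = (344 - q_E - q_G)q_G - 64q_G.
Setting the follower's marginal profit to zero, 280 - q_E - 2q_G = 0, i.e. q_G = (280 - q_E)/2.
The leader anticipates this reaction. Substituting into P = 344 - Q gives P = 204 - (1/2)q_E, so π_E = (204 - (1/2)q_E)q_E - 111q_E.
Leader FOC: 93 - q_E = 0, so q_E = 93.
Then q_G = (280 - 93)/2 = 187/2.

93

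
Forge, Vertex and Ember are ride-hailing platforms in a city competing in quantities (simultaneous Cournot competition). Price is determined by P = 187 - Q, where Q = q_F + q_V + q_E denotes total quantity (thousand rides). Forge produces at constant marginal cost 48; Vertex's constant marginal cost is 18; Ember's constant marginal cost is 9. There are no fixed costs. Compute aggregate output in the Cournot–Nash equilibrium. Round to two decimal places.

Forge's profit: π_F = (187 - Q)q_F - (48q_F). Setting ∂π_F/∂q_F = 0: 139 - 2q_F - (q_V + q_E) = 0.
Vertex's first-order condition: 169 - 2q_V - (q_F + q_E) = 0.
Ember's profit: π_E = (187 - Q)q_E - (9q_E). Setting ∂π_E/∂q_E = 0: 178 - 2q_E - (q_F + q_V) = 0.
Adding the 3 first-order conditions: 486 − 4Q = 0, so Q = 243/2.
Back-substituting: q_F = (139 − 243/2) = 35/2, q_V = (169 − 243/2) = 95/2, q_E = (178 − 243/2) = 113/2.
Total output Q = 35/2 + 95/2 + 113/2 = 243/2.

121.50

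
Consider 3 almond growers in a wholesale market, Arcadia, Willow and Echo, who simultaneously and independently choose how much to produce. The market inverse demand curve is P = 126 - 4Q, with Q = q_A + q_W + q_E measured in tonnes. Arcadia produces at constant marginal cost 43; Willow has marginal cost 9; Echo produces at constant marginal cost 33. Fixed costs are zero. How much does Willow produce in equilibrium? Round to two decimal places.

Arcadia's profit: π_A = (126 - 4Q)q_A - (43q_A). Setting ∂π_A/∂q_A = 0: 83 - 8q_A - 4(q_W + q_E) = 0.
Willow's profit: π_W = (126 - 4Q)q_W - (9q_W). Setting ∂π_W/∂q_W = 0: 117 - 8q_W - 4(q_A + q_E) = 0.
Echo's profit: π_E = (126 - 4Q)q_E - (33q_E). Setting ∂π_E/∂q_E = 0: 93 - 8q_E - 4(q_A + q_W) = 0.
Adding the 3 first-order conditions: 293 − 16Q = 0, so Q = 293/16.
Back-substituting: q_A = (83 − 293/4)/4 = 39/16, q_W = (117 − 293/4)/4 = 175/16, q_E = (93 − 293/4)/4 = 79/16.

10.94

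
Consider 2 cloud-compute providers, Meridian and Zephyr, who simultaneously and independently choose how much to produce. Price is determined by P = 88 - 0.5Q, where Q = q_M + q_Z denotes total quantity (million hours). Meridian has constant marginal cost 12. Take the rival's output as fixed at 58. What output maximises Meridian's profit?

47

With the rival's output fixed at 58, Meridian's profit is π_M = (88 - (1/2)·58 - (1/2)q_M)q_M - (12q_M) = (59 - (1/2)q_M)q_M - (12q_M).
∂π_M/∂q_M = 47 - q_M = 0, so q_M = 47.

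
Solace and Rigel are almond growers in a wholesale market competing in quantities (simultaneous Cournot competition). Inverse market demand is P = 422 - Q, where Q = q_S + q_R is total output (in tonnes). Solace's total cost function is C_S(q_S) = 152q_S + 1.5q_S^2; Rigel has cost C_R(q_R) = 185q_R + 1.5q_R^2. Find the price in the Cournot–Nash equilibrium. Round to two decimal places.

337.50

Solace's profit: π_S = (422 - Q)q_S - (152q_S + (3/2)q_S²). Setting ∂π_S/∂q_S = 0: 270 - 5q_S - (q_R) = 0.
Rigel's first-order condition: 237 - 5q_R - (q_S) = 0.
Rearranging gives the reaction functions q_S = (270 - q_R)/5 and q_R = (237 - q_S)/5.
Substituting one into the other gives q_S = 371/8 and q_R = 305/8.
Total output Q = 169/2, so price P = 422 - 169/2 = 675/2.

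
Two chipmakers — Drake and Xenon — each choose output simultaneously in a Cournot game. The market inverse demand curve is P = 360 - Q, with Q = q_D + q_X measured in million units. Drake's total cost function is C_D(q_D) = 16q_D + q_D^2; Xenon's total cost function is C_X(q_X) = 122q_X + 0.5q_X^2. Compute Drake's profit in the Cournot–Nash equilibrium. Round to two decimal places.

10420.43

Drake's profit: π_D = (360 - Q)q_D - (16q_D + q_D²). Setting ∂π_D/∂q_D = 0: 344 - 4q_D - (q_X) = 0.
Xenon's profit: π_X = (360 - Q)q_X - (122q_X + (1/2)q_X²). Setting ∂π_X/∂q_X = 0: 238 - 3q_X - (q_D) = 0.
Best responses: q_D = (344 - q_X)/4, q_X = (238 - q_D)/3.
Solving the pair: q_D = 794/11, q_X = 608/11.
Price P = 360 - 1402/11 = 232.5455.
Drake's profit: 232.5455·(794/11) - 16·(794/11) - (794/11)² = 10420.4298.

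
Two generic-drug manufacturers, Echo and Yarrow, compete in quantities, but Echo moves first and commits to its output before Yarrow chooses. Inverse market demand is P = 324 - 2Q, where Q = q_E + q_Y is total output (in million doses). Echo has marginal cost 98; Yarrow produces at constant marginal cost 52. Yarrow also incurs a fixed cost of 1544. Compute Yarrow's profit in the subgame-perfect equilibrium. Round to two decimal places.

2596.50

Solve by backward induction. Given q_E, the follower Yarrow maximises π_Y = (324 - 2q_E - 2q_Y)q_Y - 52q_Y.
Setting the follower's marginal profit to zero, 272 - 2q_E - 4q_Y = 0, i.e. q_Y = (272 - 2q_E)/4.
The leader anticipates this reaction. Substituting into P = 324 - 2Q gives P = 188 - q_E, so π_E = (188 - q_E)q_E - 98q_E.
Maximising: ∂π_E/∂q_E = 90 - 2q_E = 0, giving q_E = 45.
Then q_Y = (272 - 2·45)/4 = 91/2.
Price P = 324 - 2·(181/2) = 143.
Yarrow's profit: (143 - 52)·(91/2) - 1544 = 2596.5000.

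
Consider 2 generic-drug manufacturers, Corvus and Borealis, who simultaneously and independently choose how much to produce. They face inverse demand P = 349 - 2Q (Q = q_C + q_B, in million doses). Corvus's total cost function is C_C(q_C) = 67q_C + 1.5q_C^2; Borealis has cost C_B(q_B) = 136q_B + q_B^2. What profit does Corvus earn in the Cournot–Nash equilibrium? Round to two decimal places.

Corvus's profit: π_C = (349 - 2Q)q_C - (67q_C + (3/2)q_C²). Setting ∂π_C/∂q_C = 0: 282 - 7q_C - 2(q_B) = 0.
Borealis's profit: π_B = (349 - 2Q)q_B - (136q_B + q_B²). Setting ∂π_B/∂q_B = 0: 213 - 6q_B - 2(q_C) = 0.
So q_C = (282 - 2q_B)/7 and q_B = (213 - 2q_C)/6.
Substituting one into the other gives q_C = 633/19 and q_B = 927/38.
Price P = 349 - 2·57.7105 = 233.5789.
Corvus's profit: 233.5789·(633/19) - 67·(633/19) - (3/2)(633/19)² = 3884.7964.

3884.80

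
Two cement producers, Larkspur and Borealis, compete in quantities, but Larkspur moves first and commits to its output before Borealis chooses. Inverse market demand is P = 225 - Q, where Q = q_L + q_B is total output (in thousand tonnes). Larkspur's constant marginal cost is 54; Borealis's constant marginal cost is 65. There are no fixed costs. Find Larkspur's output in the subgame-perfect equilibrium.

91

The follower Borealis best-responds to any q_L: π_B = (225 - Q)q_B - 65q_B.
Follower FOC: 160 - q_L - 2q_B = 0, so q_B(q_L) = (160 - q_L)/2.
The leader anticipates this reaction. Substituting into P = 225 - Q gives P = 145 - (1/2)q_L, so π_L = (145 - (1/2)q_L)q_L - 54q_L.
The leader's first-order condition 91 - q_L = 0 yields q_L = 91.
Then q_B = (160 - 91)/2 = 69/2.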